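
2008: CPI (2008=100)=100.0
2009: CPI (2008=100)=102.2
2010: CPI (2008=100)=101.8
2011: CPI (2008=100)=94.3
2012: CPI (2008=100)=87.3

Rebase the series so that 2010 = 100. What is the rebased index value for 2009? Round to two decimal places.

Rebased(2009) = 102.2 / 101.8 × 100 = 100.3929

100.39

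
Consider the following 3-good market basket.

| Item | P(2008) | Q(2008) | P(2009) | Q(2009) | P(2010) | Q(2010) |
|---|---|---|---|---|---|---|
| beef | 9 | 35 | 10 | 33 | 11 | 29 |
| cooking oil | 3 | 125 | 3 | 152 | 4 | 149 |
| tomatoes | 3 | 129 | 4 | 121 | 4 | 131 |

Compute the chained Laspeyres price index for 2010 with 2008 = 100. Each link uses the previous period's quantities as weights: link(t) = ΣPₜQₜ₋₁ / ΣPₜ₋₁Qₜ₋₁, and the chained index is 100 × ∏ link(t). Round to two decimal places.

Link 2008→2009:
ΣP(2009)Q(2008) = 10×35 + 3×125 + 4×129 = 350 + 375 + 516 = 1241
ΣP(2008)Q(2008) = 9×35 + 3×125 + 3×129 = 315 + 375 + 387 = 1077
link = 1241/1077 = 1.152275
Link 2009→2010:
ΣP(2010)Q(2009) = 11×33 + 4×152 + 4×121 = 363 + 608 + 484 = 1455
ΣP(2009)Q(2009) = 10×33 + 3×152 + 4×121 = 330 + 456 + 484 = 1270
link = 1455/1270 = 1.145669
Chained index = 100 × 1.152275 × 1.145669 = 132.0126

132.01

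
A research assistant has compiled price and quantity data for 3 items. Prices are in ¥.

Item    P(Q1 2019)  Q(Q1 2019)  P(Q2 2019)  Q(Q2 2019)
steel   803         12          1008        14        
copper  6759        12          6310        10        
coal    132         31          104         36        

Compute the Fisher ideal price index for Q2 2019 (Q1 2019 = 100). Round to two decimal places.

96.43

Laspeyres component (base-period weights):
ΣP(Q2 2019)Q(Q1 2019) = 1008×12 + 6310×12 + 104×31 = 12096 + 75720 + 3224 = 91040
ΣP(Q1 2019)Q(Q1 2019) = 803×12 + 6759×12 + 132×31 = 9636 + 81108 + 4092 = 94836
L = 91040 / 94836 × 100 = 95.9973
Paasche component (current-period weights):
ΣP(Q2 2019)Q(Q2 2019) = 1008×14 + 6310×10 + 104×36 = 14112 + 63100 + 3744 = 80956
ΣP(Q1 2019)Q(Q2 2019) = 803×14 + 6759×10 + 132×36 = 11242 + 67590 + 4752 = 83584
P = 80956 / 83584 × 100 = 96.8559
Fisher = √(L × P) = √(95.9973 × 96.8559) = 96.4256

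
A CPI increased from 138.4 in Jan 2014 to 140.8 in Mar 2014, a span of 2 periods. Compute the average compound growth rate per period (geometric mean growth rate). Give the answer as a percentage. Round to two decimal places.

Growth factor = (140.8/138.4)^(1/2) = (1.017341)^(1/2) = 1.008633
Growth rate = 1.008633 − 1 = 0.008633 = 0.8633%

0.86%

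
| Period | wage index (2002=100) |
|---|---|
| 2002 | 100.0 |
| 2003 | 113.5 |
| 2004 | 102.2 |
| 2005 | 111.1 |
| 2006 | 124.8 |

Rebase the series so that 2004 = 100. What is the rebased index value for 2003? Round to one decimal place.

111.1

Rebased(2003) = 113.5 / 102.2 × 100 = 111.0568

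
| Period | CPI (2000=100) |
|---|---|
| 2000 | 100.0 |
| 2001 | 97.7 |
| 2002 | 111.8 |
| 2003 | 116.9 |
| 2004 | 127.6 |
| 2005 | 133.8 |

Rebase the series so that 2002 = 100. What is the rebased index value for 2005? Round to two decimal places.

119.68

Rebased(2005) = 133.8 / 111.8 × 100 = 119.6780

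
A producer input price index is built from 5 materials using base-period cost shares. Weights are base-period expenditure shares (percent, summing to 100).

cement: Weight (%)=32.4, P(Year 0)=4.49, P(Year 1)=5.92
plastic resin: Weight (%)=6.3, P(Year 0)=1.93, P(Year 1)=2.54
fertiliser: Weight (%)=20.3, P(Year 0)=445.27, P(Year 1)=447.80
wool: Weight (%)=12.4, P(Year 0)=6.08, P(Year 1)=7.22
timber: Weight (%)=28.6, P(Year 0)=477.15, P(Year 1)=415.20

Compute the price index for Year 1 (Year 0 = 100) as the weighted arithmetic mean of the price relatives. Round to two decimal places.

cement: 32.4 × (5.92/4.49) = 32.4 × 1.318486 = 42.7189
plastic resin: 6.3 × (2.54/1.93) = 6.3 × 1.316062 = 8.2912
fertiliser: 20.3 × (447.80/445.27) = 20.3 × 1.005682 = 20.4153
wool: 12.4 × (7.22/6.08) = 12.4 × 1.187500 = 14.7250
timber: 28.6 × (415.20/477.15) = 28.6 × 0.870167 = 24.8868
Index = Σ wᵢ·(p₁ᵢ/p₀ᵢ) = 42.7189 + 8.2912 + 20.4153 + 14.7250 + 24.8868 = 111.0372

111.04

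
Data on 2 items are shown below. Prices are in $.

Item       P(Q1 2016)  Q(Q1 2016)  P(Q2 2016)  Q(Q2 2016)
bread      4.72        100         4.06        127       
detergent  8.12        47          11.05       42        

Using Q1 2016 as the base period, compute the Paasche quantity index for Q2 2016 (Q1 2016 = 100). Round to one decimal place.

Paasche quantity index uses current-period prices as weights.
ΣP(Q2 2016)·Q(Q2 2016) = 4.06×127 + 11.05×42 = 515.62 + 464.1 = 979.72
ΣP(Q2 2016)·Q(Q1 2016) = 4.06×100 + 11.05×47 = 406 + 519.35 = 925.35
Index = 979.72 / 925.35 × 100 = 105.8756

105.9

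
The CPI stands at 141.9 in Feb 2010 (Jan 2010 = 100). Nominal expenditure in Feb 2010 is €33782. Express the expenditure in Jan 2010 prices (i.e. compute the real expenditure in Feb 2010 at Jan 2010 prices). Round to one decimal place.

Real = Nominal ÷ (Index/100) = 33782 ÷ (141.9/100)
     = 33782 ÷ 1.419 = 23806.9063

23806.9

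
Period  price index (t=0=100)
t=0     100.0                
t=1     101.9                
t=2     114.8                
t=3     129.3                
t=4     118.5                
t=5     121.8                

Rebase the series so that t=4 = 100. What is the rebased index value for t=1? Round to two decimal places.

Rebased(t=1) = 101.9 / 118.5 × 100 = 85.9916

85.99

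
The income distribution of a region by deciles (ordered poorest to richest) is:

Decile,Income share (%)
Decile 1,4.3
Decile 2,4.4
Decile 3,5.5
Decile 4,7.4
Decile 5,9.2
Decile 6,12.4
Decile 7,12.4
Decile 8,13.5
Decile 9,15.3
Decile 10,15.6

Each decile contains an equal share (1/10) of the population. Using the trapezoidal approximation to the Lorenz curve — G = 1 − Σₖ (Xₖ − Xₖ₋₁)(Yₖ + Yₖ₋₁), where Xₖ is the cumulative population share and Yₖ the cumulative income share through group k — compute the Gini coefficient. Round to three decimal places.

0.236

Cumulative income shares Yₖ: 0.0430, 0.0870, 0.1420, 0.2160, 0.3080, 0.4320, 0.5560, 0.6910, 0.8440, 1.0000
Σ (Xₖ−Xₖ₋₁)(Yₖ+Yₖ₋₁) = (1/10)(0.0430+0.0000) + (1/10)(0.0870+0.0430) + (1/10)(0.1420+0.0870) + (1/10)(0.2160+0.1420) + (1/10)(0.3080+0.2160) + (1/10)(0.4320+0.3080) + (1/10)(0.5560+0.4320) + (1/10)(0.6910+0.5560) + (1/10)(0.8440+0.6910) + (1/10)(1.0000+0.8440)
  = 0.0043 + 0.0130 + 0.0229 + 0.0358 + 0.0524 + 0.0740 + 0.0988 + 0.1247 + 0.1535 + 0.1844 = 0.7638
G = 1 − 0.7638 = 0.2362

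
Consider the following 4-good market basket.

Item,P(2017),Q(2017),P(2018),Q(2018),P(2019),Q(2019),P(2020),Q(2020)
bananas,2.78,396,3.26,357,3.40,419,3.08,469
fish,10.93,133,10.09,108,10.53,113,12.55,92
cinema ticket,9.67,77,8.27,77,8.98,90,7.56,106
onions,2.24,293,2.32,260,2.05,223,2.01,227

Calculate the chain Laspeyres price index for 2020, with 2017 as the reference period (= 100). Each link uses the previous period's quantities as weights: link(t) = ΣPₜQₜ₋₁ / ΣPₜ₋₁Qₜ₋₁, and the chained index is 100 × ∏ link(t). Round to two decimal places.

101.07

Link 2017→2018:
ΣP(2018)Q(2017) = 3.26×396 + 10.09×133 + 8.27×77 + 2.32×293 = 1290.96 + 1341.97 + 636.79 + 679.76 = 3949.48
ΣP(2017)Q(2017) = 2.78×396 + 10.93×133 + 9.67×77 + 2.24×293 = 1100.88 + 1453.69 + 744.59 + 656.32 = 3955.48
link = 3949.48/3955.48 = 0.998483
Link 2018→2019:
ΣP(2019)Q(2018) = 3.40×357 + 10.53×108 + 8.98×77 + 2.05×260 = 1213.8 + 1137.24 + 691.46 + 533 = 3575.5
ΣP(2018)Q(2018) = 3.26×357 + 10.09×108 + 8.27×77 + 2.32×260 = 1163.82 + 1089.72 + 636.79 + 603.2 = 3493.53
link = 3575.5/3493.53 = 1.023463
Link 2019→2020:
ΣP(2020)Q(2019) = 3.08×419 + 12.55×113 + 7.56×90 + 2.01×223 = 1290.52 + 1418.15 + 680.4 + 448.23 = 3837.3
ΣP(2019)Q(2019) = 3.40×419 + 10.53×113 + 8.98×90 + 2.05×223 = 1424.6 + 1189.89 + 808.2 + 457.15 = 3879.84
link = 3837.3/3879.84 = 0.989036
Chained index = 100 × 0.998483 × 1.023463 × 0.989036 = 101.0706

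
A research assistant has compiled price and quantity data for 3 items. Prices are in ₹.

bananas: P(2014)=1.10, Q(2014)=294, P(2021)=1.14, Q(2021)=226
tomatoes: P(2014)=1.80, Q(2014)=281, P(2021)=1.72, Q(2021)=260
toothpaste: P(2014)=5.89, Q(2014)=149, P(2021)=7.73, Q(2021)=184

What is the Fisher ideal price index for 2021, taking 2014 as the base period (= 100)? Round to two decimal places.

116.79

Laspeyres component (base-period weights):
ΣP(2021)Q(2014) = 1.14×294 + 1.72×281 + 7.73×149 = 335.16 + 483.32 + 1151.77 = 1970.25
ΣP(2014)Q(2014) = 1.10×294 + 1.80×281 + 5.89×149 = 323.4 + 505.8 + 877.61 = 1706.81
L = 1970.25 / 1706.81 × 100 = 115.4346
Paasche component (current-period weights):
ΣP(2021)Q(2021) = 1.14×226 + 1.72×260 + 7.73×184 = 257.64 + 447.2 + 1422.32 = 2127.16
ΣP(2014)Q(2021) = 1.10×226 + 1.80×260 + 5.89×184 = 248.6 + 468 + 1083.76 = 1800.36
P = 2127.16 / 1800.36 × 100 = 118.1519
Fisher = √(L × P) = √(115.4346 × 118.1519) = 116.7854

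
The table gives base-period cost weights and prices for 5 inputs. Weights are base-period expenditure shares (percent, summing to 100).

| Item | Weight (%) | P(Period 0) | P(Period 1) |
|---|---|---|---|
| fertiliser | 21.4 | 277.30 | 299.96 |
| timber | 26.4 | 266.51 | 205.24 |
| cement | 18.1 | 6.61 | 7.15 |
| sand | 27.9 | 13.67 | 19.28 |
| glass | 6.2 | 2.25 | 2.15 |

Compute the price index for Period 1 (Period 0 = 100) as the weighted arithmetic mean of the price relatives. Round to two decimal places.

fertiliser: 21.4 × (299.96/277.30) = 21.4 × 1.081717 = 23.1487
timber: 26.4 × (205.24/266.51) = 26.4 × 0.770102 = 20.3307
cement: 18.1 × (7.15/6.61) = 18.1 × 1.081694 = 19.5787
sand: 27.9 × (19.28/13.67) = 27.9 × 1.410388 = 39.3498
glass: 6.2 × (2.15/2.25) = 6.2 × 0.955556 = 5.9244
Index = Σ wᵢ·(p₁ᵢ/p₀ᵢ) = 23.1487 + 20.3307 + 19.5787 + 39.3498 + 5.9244 = 108.3324

108.33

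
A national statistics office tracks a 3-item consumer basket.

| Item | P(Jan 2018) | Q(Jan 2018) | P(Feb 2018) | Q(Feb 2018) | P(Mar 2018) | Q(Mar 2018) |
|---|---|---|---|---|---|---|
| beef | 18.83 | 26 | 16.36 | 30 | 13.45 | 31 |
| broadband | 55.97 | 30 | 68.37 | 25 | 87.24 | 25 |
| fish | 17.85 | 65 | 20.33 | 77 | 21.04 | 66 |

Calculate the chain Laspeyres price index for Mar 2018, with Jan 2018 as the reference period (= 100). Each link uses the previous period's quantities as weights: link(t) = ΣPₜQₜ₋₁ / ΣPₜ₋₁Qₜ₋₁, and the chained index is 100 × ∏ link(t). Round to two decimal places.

Link Jan 2018→Feb 2018:
ΣP(Feb 2018)Q(Jan 2018) = 16.36×26 + 68.37×30 + 20.33×65 = 425.36 + 2051.1 + 1321.45 = 3797.91
ΣP(Jan 2018)Q(Jan 2018) = 18.83×26 + 55.97×30 + 17.85×65 = 489.58 + 1679.1 + 1160.25 = 3328.93
link = 3797.91/3328.93 = 1.140880
Link Feb 2018→Mar 2018:
ΣP(Mar 2018)Q(Feb 2018) = 13.45×30 + 87.24×25 + 21.04×77 = 403.5 + 2181 + 1620.08 = 4204.58
ΣP(Feb 2018)Q(Feb 2018) = 16.36×30 + 68.37×25 + 20.33×77 = 490.8 + 1709.25 + 1565.41 = 3765.46
link = 4204.58/3765.46 = 1.116618
Chained index = 100 × 1.140880 × 1.116618 = 127.3927

127.39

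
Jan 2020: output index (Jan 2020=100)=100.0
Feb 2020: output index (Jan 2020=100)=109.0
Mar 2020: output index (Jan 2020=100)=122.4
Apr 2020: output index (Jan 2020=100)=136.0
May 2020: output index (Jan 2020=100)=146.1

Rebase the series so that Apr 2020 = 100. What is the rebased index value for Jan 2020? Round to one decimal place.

73.5

Rebased(Jan 2020) = 100.0 / 136.0 × 100 = 73.5294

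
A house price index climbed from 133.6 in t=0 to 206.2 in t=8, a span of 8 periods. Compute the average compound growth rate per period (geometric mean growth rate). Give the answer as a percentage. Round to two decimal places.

Growth factor = (206.2/133.6)^(1/8) = (1.543413)^(1/8) = 1.055748
Growth rate = 1.055748 − 1 = 0.055748 = 5.5748%

5.57%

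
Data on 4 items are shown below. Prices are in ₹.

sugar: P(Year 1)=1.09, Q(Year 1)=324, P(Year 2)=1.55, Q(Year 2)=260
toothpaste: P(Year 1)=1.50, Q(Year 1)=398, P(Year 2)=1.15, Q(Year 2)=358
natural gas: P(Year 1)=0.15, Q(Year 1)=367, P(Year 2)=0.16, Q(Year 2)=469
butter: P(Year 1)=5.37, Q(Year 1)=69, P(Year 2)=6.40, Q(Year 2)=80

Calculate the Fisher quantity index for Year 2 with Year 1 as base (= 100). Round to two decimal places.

95.98

Laspeyres component (base-period weights):
ΣP(Year 1)Q(Year 2) = 1.09×260 + 1.50×358 + 0.15×469 + 5.37×80 = 283.4 + 537 + 70.35 + 429.6 = 1320.35
ΣP(Year 1)Q(Year 1) = 1.09×324 + 1.50×398 + 0.15×367 + 5.37×69 = 353.16 + 597 + 55.05 + 370.53 = 1375.74
L = 1320.35 / 1375.74 × 100 = 95.9738
Paasche component (current-period weights):
ΣP(Year 2)Q(Year 2) = 1.55×260 + 1.15×358 + 0.16×469 + 6.40×80 = 403 + 411.7 + 75.04 + 512 = 1401.74
ΣP(Year 2)Q(Year 1) = 1.55×324 + 1.15×398 + 0.16×367 + 6.40×69 = 502.2 + 457.7 + 58.72 + 441.6 = 1460.22
P = 1401.74 / 1460.22 × 100 = 95.9951
Fisher = √(L × P) = √(95.9738 × 95.9951) = 95.9845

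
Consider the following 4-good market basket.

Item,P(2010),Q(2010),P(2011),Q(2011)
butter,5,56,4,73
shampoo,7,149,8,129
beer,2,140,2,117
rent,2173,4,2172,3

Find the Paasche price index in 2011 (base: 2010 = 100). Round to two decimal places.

100.66

Paasche price index uses current-period quantities as weights.
ΣP(2011)·Q(2011) = 4×73 + 8×129 + 2×117 + 2172×3 = 292 + 1032 + 234 + 6516 = 8074
ΣP(2010)·Q(2011) = 5×73 + 7×129 + 2×117 + 2173×3 = 365 + 903 + 234 + 6519 = 8021
Index = 8074 / 8021 × 100 = 100.6608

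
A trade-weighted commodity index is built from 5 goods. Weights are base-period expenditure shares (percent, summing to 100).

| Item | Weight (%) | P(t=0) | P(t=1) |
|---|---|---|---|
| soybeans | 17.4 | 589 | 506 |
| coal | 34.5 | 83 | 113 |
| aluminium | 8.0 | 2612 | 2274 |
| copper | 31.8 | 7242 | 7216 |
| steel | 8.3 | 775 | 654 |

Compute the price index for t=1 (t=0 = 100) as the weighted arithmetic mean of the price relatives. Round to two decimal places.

107.57

soybeans: 17.4 × (506/589) = 17.4 × 0.859083 = 14.9480
coal: 34.5 × (113/83) = 34.5 × 1.361446 = 46.9699
aluminium: 8.0 × (2274/2612) = 8.0 × 0.870597 = 6.9648
copper: 31.8 × (7216/7242) = 31.8 × 0.996410 = 31.6858
steel: 8.3 × (654/775) = 8.3 × 0.843871 = 7.0041
Index = Σ wᵢ·(p₁ᵢ/p₀ᵢ) = 14.9480 + 46.9699 + 6.9648 + 31.6858 + 7.0041 = 107.5727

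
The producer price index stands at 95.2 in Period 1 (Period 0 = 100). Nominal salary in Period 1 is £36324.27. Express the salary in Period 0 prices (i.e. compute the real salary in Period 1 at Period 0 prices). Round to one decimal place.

Real = Nominal ÷ (Index/100) = 36324.27 ÷ (95.2/100)
     = 36324.27 ÷ 0.952 = 38155.7458

38155.7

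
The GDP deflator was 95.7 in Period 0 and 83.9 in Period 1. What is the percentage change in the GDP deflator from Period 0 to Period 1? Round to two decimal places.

-12.33%

Change = (83.9 − 95.7) / 95.7 × 100
       = -11.8 / 95.7 × 100 = -12.3302%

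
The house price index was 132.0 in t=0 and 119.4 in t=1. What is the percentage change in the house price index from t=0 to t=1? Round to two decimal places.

-9.55%

Change = (119.4 − 132.0) / 132.0 × 100
       = -12.6 / 132.0 × 100 = -9.5455%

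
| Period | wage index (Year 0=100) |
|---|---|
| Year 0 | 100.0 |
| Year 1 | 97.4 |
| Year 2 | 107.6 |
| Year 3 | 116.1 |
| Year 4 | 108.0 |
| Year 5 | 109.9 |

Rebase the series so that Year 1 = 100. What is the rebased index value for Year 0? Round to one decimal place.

Rebased(Year 0) = 100.0 / 97.4 × 100 = 102.6694

102.7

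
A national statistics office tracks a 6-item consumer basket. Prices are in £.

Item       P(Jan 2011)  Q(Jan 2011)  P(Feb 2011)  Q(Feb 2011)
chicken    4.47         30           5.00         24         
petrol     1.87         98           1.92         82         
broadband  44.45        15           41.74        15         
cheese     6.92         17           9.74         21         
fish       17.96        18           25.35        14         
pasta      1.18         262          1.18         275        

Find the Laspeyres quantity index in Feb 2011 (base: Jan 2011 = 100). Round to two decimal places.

95.07

Laspeyres quantity index uses base-period prices as weights.
ΣP(Jan 2011)·Q(Feb 2011) = 4.47×24 + 1.87×82 + 44.45×15 + 6.92×21 + 17.96×14 + 1.18×275 = 107.28 + 153.34 + 666.75 + 145.32 + 251.44 + 324.5 = 1648.63
ΣP(Jan 2011)·Q(Jan 2011) = 4.47×30 + 1.87×98 + 44.45×15 + 6.92×17 + 17.96×18 + 1.18×262 = 134.1 + 183.26 + 666.75 + 117.64 + 323.28 + 309.16 = 1734.19
Index = 1648.63 / 1734.19 × 100 = 95.0663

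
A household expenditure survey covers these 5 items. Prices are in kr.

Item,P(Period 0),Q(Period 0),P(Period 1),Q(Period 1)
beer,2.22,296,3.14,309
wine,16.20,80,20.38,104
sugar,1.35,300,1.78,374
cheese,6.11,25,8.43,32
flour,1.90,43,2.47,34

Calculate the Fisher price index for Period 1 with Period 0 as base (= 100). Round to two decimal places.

Laspeyres component (base-period weights):
ΣP(Period 1)Q(Period 0) = 3.14×296 + 20.38×80 + 1.78×300 + 8.43×25 + 2.47×43 = 929.44 + 1630.4 + 534 + 210.75 + 106.21 = 3410.8
ΣP(Period 0)Q(Period 0) = 2.22×296 + 16.20×80 + 1.35×300 + 6.11×25 + 1.90×43 = 657.12 + 1296 + 405 + 152.75 + 81.7 = 2592.57
L = 3410.8 / 2592.57 × 100 = 131.5606
Paasche component (current-period weights):
ΣP(Period 1)Q(Period 1) = 3.14×309 + 20.38×104 + 1.78×374 + 8.43×32 + 2.47×34 = 970.26 + 2119.52 + 665.72 + 269.76 + 83.98 = 4109.24
ΣP(Period 0)Q(Period 1) = 2.22×309 + 16.20×104 + 1.35×374 + 6.11×32 + 1.90×34 = 685.98 + 1684.8 + 504.9 + 195.52 + 64.6 = 3135.8
P = 4109.24 / 3135.8 × 100 = 131.0428
Fisher = √(L × P) = √(131.5606 × 131.0428) = 131.3014

131.30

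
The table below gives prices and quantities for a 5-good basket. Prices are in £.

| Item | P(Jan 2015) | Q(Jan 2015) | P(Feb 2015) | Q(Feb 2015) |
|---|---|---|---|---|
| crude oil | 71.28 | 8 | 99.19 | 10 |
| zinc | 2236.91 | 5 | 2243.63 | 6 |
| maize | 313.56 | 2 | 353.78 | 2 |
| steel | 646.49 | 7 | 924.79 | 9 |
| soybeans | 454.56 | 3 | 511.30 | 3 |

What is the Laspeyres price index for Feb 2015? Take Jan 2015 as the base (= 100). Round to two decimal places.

113.44

Laspeyres price index uses base-period quantities as weights.
ΣP(Feb 2015)·Q(Jan 2015) = 99.19×8 + 2243.63×5 + 353.78×2 + 924.79×7 + 511.30×3 = 793.52 + 11218.15 + 707.56 + 6473.53 + 1533.9 = 20726.66
ΣP(Jan 2015)·Q(Jan 2015) = 71.28×8 + 2236.91×5 + 313.56×2 + 646.49×7 + 454.56×3 = 570.24 + 11184.55 + 627.12 + 4525.43 + 1363.68 = 18271.02
Index = 20726.66 / 18271.02 × 100 = 113.4401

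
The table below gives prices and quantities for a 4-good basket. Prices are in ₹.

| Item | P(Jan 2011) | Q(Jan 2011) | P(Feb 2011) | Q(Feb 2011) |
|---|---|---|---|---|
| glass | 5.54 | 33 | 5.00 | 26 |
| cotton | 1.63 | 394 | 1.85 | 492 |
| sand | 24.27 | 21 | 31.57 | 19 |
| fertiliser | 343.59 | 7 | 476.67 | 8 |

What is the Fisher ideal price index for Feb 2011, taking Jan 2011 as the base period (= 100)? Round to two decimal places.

131.04

Laspeyres component (base-period weights):
ΣP(Feb 2011)Q(Jan 2011) = 5.00×33 + 1.85×394 + 31.57×21 + 476.67×7 = 165 + 728.9 + 662.97 + 3336.69 = 4893.56
ΣP(Jan 2011)Q(Jan 2011) = 5.54×33 + 1.63×394 + 24.27×21 + 343.59×7 = 182.82 + 642.22 + 509.67 + 2405.13 = 3739.84
L = 4893.56 / 3739.84 × 100 = 130.8494
Paasche component (current-period weights):
ΣP(Feb 2011)Q(Feb 2011) = 5.00×26 + 1.85×492 + 31.57×19 + 476.67×8 = 130 + 910.2 + 599.83 + 3813.36 = 5453.39
ΣP(Jan 2011)Q(Feb 2011) = 5.54×26 + 1.63×492 + 24.27×19 + 343.59×8 = 144.04 + 801.96 + 461.13 + 2748.72 = 4155.85
P = 5453.39 / 4155.85 × 100 = 131.2220
Fisher = √(L × P) = √(130.8494 × 131.2220) = 131.0356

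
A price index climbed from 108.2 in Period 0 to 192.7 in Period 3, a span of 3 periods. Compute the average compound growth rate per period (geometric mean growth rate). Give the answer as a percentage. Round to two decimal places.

Growth factor = (192.7/108.2)^(1/3) = (1.780961)^(1/3) = 1.212136
Growth rate = 1.212136 − 1 = 0.212136 = 21.2136%

21.21%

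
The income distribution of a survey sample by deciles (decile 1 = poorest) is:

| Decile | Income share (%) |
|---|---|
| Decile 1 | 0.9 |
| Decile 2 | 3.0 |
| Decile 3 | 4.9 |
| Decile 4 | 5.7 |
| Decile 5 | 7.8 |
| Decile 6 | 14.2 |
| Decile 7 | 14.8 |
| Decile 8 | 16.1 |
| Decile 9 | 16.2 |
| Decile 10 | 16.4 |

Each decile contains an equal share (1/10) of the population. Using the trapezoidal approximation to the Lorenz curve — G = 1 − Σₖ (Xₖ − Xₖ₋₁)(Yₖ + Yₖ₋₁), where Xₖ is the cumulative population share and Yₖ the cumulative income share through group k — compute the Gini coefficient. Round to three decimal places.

0.322

Cumulative income shares Yₖ: 0.0090, 0.0390, 0.0880, 0.1450, 0.2230, 0.3650, 0.5130, 0.6740, 0.8360, 1.0000
Σ (Xₖ−Xₖ₋₁)(Yₖ+Yₖ₋₁) = (1/10)(0.0090+0.0000) + (1/10)(0.0390+0.0090) + (1/10)(0.0880+0.0390) + (1/10)(0.1450+0.0880) + (1/10)(0.2230+0.1450) + (1/10)(0.3650+0.2230) + (1/10)(0.5130+0.3650) + (1/10)(0.6740+0.5130) + (1/10)(0.8360+0.6740) + (1/10)(1.0000+0.8360)
  = 0.0009 + 0.0048 + 0.0127 + 0.0233 + 0.0368 + 0.0588 + 0.0878 + 0.1187 + 0.1510 + 0.1836 = 0.6784
G = 1 − 0.6784 = 0.3216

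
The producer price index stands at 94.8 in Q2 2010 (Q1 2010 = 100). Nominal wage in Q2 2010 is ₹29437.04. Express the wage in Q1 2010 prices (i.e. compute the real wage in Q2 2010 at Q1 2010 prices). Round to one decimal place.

31051.7

Real = Nominal ÷ (Index/100) = 29437.04 ÷ (94.8/100)
     = 29437.04 ÷ 0.948 = 31051.7300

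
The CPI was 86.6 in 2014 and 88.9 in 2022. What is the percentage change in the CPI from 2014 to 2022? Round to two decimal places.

Change = (88.9 − 86.6) / 86.6 × 100
       = 2.3 / 86.6 × 100 = 2.6559%

2.66%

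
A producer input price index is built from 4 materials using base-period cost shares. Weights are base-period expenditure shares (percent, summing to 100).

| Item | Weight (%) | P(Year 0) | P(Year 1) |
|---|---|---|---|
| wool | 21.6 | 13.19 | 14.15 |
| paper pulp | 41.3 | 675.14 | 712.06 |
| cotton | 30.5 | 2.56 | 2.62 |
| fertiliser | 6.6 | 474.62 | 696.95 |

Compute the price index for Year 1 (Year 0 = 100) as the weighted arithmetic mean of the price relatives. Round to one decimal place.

wool: 21.6 × (14.15/13.19) = 21.6 × 1.072782 = 23.1721
paper pulp: 41.3 × (712.06/675.14) = 41.3 × 1.054685 = 43.5585
cotton: 30.5 × (2.62/2.56) = 30.5 × 1.023438 = 31.2148
fertiliser: 6.6 × (696.95/474.62) = 6.6 × 1.468438 = 9.6917
Index = Σ wᵢ·(p₁ᵢ/p₀ᵢ) = 23.1721 + 43.5585 + 31.2148 + 9.6917 = 107.6371

107.6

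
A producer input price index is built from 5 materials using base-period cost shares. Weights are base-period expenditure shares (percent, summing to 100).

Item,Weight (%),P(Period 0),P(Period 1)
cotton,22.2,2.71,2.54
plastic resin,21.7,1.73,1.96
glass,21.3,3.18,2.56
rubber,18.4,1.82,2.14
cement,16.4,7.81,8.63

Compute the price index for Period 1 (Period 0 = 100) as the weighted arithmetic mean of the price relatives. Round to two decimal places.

cotton: 22.2 × (2.54/2.71) = 22.2 × 0.937269 = 20.8074
plastic resin: 21.7 × (1.96/1.73) = 21.7 × 1.132948 = 24.5850
glass: 21.3 × (2.56/3.18) = 21.3 × 0.805031 = 17.1472
rubber: 18.4 × (2.14/1.82) = 18.4 × 1.175824 = 21.6352
cement: 16.4 × (8.63/7.81) = 16.4 × 1.104994 = 18.1219
Index = Σ wᵢ·(p₁ᵢ/p₀ᵢ) = 20.8074 + 24.5850 + 17.1472 + 21.6352 + 18.1219 = 102.2966

102.30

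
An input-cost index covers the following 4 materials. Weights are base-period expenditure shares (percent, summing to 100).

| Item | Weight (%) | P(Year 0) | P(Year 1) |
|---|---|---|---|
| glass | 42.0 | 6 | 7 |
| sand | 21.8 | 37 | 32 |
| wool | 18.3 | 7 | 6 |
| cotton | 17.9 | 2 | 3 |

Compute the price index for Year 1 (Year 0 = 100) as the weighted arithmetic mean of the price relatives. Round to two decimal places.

110.39

glass: 42.0 × (7/6) = 42.0 × 1.166667 = 49.0000
sand: 21.8 × (32/37) = 21.8 × 0.864865 = 18.8541
wool: 18.3 × (6/7) = 18.3 × 0.857143 = 15.6857
cotton: 17.9 × (3/2) = 17.9 × 1.500000 = 26.8500
Index = Σ wᵢ·(p₁ᵢ/p₀ᵢ) = 49.0000 + 18.8541 + 15.6857 + 26.8500 = 110.3898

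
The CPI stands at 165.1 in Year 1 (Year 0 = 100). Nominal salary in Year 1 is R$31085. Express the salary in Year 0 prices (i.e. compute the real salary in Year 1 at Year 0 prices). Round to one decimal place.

Real = Nominal ÷ (Index/100) = 31085 ÷ (165.1/100)
     = 31085 ÷ 1.651 = 18827.9830

18828.0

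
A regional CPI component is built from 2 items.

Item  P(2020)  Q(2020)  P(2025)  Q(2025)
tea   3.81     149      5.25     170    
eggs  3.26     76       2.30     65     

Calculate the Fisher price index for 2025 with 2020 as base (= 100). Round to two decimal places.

Laspeyres component (base-period weights):
ΣP(2025)Q(2020) = 5.25×149 + 2.30×76 = 782.25 + 174.8 = 957.05
ΣP(2020)Q(2020) = 3.81×149 + 3.26×76 = 567.69 + 247.76 = 815.45
L = 957.05 / 815.45 × 100 = 117.3646
Paasche component (current-period weights):
ΣP(2025)Q(2025) = 5.25×170 + 2.30×65 = 892.5 + 149.5 = 1042
ΣP(2020)Q(2025) = 3.81×170 + 3.26×65 = 647.7 + 211.9 = 859.6
P = 1042 / 859.6 × 100 = 121.2192
Fisher = √(L × P) = √(117.3646 × 121.2192) = 119.2763

119.28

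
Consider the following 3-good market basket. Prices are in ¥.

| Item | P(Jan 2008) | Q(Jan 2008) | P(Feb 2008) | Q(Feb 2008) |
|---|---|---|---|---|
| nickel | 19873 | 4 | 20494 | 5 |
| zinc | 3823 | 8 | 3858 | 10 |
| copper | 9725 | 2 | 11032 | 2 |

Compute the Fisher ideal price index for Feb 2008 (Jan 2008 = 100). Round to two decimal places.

104.01

Laspeyres component (base-period weights):
ΣP(Feb 2008)Q(Jan 2008) = 20494×4 + 3858×8 + 11032×2 = 81976 + 30864 + 22064 = 134904
ΣP(Jan 2008)Q(Jan 2008) = 19873×4 + 3823×8 + 9725×2 = 79492 + 30584 + 19450 = 129526
L = 134904 / 129526 × 100 = 104.1521
Paasche component (current-period weights):
ΣP(Feb 2008)Q(Feb 2008) = 20494×5 + 3858×10 + 11032×2 = 102470 + 38580 + 22064 = 163114
ΣP(Jan 2008)Q(Feb 2008) = 19873×5 + 3823×10 + 9725×2 = 99365 + 38230 + 19450 = 157045
P = 163114 / 157045 × 100 = 103.8645
Fisher = √(L × P) = √(104.1521 × 103.8645) = 104.0082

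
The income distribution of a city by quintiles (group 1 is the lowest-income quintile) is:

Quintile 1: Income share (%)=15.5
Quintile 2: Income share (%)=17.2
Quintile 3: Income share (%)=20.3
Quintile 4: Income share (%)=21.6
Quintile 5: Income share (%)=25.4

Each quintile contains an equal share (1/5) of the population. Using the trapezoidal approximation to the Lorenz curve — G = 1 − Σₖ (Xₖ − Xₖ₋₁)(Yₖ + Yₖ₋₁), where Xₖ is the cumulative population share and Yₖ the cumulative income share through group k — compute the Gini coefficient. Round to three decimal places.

0.097

Cumulative income shares Yₖ: 0.1550, 0.3270, 0.5300, 0.7460, 1.0000
Σ (Xₖ−Xₖ₋₁)(Yₖ+Yₖ₋₁) = (1/5)(0.1550+0.0000) + (1/5)(0.3270+0.1550) + (1/5)(0.5300+0.3270) + (1/5)(0.7460+0.5300) + (1/5)(1.0000+0.7460)
  = 0.0310 + 0.0964 + 0.1714 + 0.2552 + 0.3492 = 0.9032
G = 1 − 0.9032 = 0.0968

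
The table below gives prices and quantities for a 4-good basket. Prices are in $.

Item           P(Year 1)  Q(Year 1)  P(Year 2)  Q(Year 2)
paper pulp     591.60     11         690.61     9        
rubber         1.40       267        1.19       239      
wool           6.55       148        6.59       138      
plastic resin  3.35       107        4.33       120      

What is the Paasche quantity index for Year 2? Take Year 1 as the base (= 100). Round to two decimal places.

84.77

Paasche quantity index uses current-period prices as weights.
ΣP(Year 2)·Q(Year 2) = 690.61×9 + 1.19×239 + 6.59×138 + 4.33×120 = 6215.49 + 284.41 + 909.42 + 519.6 = 7928.92
ΣP(Year 2)·Q(Year 1) = 690.61×11 + 1.19×267 + 6.59×148 + 4.33×107 = 7596.71 + 317.73 + 975.32 + 463.31 = 9353.07
Index = 7928.92 / 9353.07 × 100 = 84.7734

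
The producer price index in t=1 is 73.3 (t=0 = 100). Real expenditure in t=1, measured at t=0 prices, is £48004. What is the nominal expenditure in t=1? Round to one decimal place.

Nominal = Real × (Index/100) = 48004 × (73.3/100)
        = 48004 × 0.733 = 35186.9320

35186.9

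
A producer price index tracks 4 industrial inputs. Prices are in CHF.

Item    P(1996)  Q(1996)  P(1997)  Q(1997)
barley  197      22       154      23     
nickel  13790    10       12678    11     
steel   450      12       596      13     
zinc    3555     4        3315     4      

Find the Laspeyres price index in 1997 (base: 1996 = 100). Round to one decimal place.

93.0

Laspeyres price index uses base-period quantities as weights.
ΣP(1997)·Q(1996) = 154×22 + 12678×10 + 596×12 + 3315×4 = 3388 + 126780 + 7152 + 13260 = 150580
ΣP(1996)·Q(1996) = 197×22 + 13790×10 + 450×12 + 3555×4 = 4334 + 137900 + 5400 + 14220 = 161854
Index = 150580 / 161854 × 100 = 93.0345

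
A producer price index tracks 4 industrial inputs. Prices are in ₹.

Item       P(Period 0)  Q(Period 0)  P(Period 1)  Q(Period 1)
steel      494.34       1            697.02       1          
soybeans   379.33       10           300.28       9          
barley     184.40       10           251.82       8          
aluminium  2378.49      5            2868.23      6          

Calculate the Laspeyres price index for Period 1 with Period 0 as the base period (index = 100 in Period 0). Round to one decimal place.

Laspeyres price index uses base-period quantities as weights.
ΣP(Period 1)·Q(Period 0) = 697.02×1 + 300.28×10 + 251.82×10 + 2868.23×5 = 697.02 + 3002.8 + 2518.2 + 14341.15 = 20559.17
ΣP(Period 0)·Q(Period 0) = 494.34×1 + 379.33×10 + 184.40×10 + 2378.49×5 = 494.34 + 3793.3 + 1844 + 11892.45 = 18024.09
Index = 20559.17 / 18024.09 × 100 = 114.0650

114.1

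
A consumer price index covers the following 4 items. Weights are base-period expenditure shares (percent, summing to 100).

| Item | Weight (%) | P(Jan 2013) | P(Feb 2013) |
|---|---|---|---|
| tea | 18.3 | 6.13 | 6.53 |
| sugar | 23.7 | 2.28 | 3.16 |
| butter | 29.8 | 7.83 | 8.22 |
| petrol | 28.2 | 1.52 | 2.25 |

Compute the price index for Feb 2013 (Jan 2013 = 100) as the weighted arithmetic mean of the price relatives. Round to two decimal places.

125.37

tea: 18.3 × (6.53/6.13) = 18.3 × 1.065253 = 19.4941
sugar: 23.7 × (3.16/2.28) = 23.7 × 1.385965 = 32.8474
butter: 29.8 × (8.22/7.83) = 29.8 × 1.049808 = 31.2843
petrol: 28.2 × (2.25/1.52) = 28.2 × 1.480263 = 41.7434
Index = Σ wᵢ·(p₁ᵢ/p₀ᵢ) = 19.4941 + 32.8474 + 31.2843 + 41.7434 = 125.3692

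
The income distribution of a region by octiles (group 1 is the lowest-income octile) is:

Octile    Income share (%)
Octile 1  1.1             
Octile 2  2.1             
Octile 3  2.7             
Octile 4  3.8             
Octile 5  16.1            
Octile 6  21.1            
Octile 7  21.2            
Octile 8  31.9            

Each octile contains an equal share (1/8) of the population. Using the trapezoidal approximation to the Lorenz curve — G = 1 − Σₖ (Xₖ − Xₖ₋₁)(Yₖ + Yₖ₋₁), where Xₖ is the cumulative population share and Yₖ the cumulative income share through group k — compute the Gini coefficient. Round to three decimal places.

Cumulative income shares Yₖ: 0.0110, 0.0320, 0.0590, 0.0970, 0.2580, 0.4690, 0.6810, 1.0000
Σ (Xₖ−Xₖ₋₁)(Yₖ+Yₖ₋₁) = (1/8)(0.0110+0.0000) + (1/8)(0.0320+0.0110) + (1/8)(0.0590+0.0320) + (1/8)(0.0970+0.0590) + (1/8)(0.2580+0.0970) + (1/8)(0.4690+0.2580) + (1/8)(0.6810+0.4690) + (1/8)(1.0000+0.6810)
  = 0.0014 + 0.0054 + 0.0114 + 0.0195 + 0.0444 + 0.0909 + 0.1438 + 0.2101 = 0.5268
G = 1 − 0.5268 = 0.4732

0.473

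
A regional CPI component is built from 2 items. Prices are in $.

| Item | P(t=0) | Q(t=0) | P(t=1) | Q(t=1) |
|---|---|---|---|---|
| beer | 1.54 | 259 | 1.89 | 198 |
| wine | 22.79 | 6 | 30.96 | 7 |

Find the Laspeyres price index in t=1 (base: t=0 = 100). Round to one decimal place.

126.1

Laspeyres price index uses base-period quantities as weights.
ΣP(t=1)·Q(t=0) = 1.89×259 + 30.96×6 = 489.51 + 185.76 = 675.27
ΣP(t=0)·Q(t=0) = 1.54×259 + 22.79×6 = 398.86 + 136.74 = 535.6
Index = 675.27 / 535.6 × 100 = 126.0773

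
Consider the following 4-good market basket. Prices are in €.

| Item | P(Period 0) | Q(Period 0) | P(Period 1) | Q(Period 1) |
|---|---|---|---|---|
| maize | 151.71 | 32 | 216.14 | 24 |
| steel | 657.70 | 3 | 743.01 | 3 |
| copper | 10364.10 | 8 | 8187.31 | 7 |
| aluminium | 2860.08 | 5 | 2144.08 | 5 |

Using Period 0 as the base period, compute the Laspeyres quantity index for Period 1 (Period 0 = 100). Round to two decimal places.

Laspeyres quantity index uses base-period prices as weights.
ΣP(Period 0)·Q(Period 1) = 151.71×24 + 657.70×3 + 10364.10×7 + 2860.08×5 = 3641.04 + 1973.1 + 72548.7 + 14300.4 = 92463.24
ΣP(Period 0)·Q(Period 0) = 151.71×32 + 657.70×3 + 10364.10×8 + 2860.08×5 = 4854.72 + 1973.1 + 82912.8 + 14300.4 = 104041.02
Index = 92463.24 / 104041.02 × 100 = 88.8719

88.87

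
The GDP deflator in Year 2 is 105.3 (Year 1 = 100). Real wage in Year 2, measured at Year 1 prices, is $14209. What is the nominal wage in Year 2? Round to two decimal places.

Nominal = Real × (Index/100) = 14209 × (105.3/100)
        = 14209 × 1.053 = 14962.0770

14962.08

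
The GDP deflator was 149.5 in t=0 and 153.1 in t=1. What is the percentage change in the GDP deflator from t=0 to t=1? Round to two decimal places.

2.41%

Change = (153.1 − 149.5) / 149.5 × 100
       = 3.6 / 149.5 × 100 = 2.4080%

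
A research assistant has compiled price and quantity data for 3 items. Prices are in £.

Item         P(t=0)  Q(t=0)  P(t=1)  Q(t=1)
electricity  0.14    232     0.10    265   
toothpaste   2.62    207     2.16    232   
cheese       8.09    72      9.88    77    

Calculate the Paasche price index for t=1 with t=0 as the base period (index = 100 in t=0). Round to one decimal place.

Paasche price index uses current-period quantities as weights.
ΣP(t=1)·Q(t=1) = 0.10×265 + 2.16×232 + 9.88×77 = 26.5 + 501.12 + 760.76 = 1288.38
ΣP(t=0)·Q(t=1) = 0.14×265 + 2.62×232 + 8.09×77 = 37.1 + 607.84 + 622.93 = 1267.87
Index = 1288.38 / 1267.87 × 100 = 101.6177

101.6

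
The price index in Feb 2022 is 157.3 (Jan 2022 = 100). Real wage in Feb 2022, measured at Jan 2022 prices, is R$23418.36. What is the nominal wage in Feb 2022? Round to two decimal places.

36837.08

Nominal = Real × (Index/100) = 23418.36 × (157.3/100)
        = 23418.36 × 1.573 = 36837.0803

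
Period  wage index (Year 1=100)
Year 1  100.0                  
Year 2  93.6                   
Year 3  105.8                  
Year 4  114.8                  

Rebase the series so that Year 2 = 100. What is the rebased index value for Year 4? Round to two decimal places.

122.65

Rebased(Year 4) = 114.8 / 93.6 × 100 = 122.6496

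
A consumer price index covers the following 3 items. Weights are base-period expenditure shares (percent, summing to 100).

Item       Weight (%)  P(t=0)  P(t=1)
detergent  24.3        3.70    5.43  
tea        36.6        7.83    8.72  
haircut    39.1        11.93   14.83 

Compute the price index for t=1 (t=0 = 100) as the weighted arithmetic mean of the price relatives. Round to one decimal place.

125.0

detergent: 24.3 × (5.43/3.70) = 24.3 × 1.467568 = 35.6619
tea: 36.6 × (8.72/7.83) = 36.6 × 1.113665 = 40.7602
haircut: 39.1 × (14.83/11.93) = 39.1 × 1.243085 = 48.6046
Index = Σ wᵢ·(p₁ᵢ/p₀ᵢ) = 35.6619 + 40.7602 + 48.6046 = 125.0267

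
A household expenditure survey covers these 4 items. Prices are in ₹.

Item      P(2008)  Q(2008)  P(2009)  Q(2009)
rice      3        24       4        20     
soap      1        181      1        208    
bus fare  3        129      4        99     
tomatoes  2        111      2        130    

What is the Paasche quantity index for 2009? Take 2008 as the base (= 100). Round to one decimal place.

Paasche quantity index uses current-period prices as weights.
ΣP(2009)·Q(2009) = 4×20 + 1×208 + 4×99 + 2×130 = 80 + 208 + 396 + 260 = 944
ΣP(2009)·Q(2008) = 4×24 + 1×181 + 4×129 + 2×111 = 96 + 181 + 516 + 222 = 1015
Index = 944 / 1015 × 100 = 93.0049

93.0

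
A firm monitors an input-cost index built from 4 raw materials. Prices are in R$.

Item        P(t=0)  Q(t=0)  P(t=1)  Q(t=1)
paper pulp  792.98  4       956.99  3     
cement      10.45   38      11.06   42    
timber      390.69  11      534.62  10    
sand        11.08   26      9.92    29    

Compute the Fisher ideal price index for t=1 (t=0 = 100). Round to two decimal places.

127.34

Laspeyres component (base-period weights):
ΣP(t=1)Q(t=0) = 956.99×4 + 11.06×38 + 534.62×11 + 9.92×26 = 3827.96 + 420.28 + 5880.82 + 257.92 = 10386.98
ΣP(t=0)Q(t=0) = 792.98×4 + 10.45×38 + 390.69×11 + 11.08×26 = 3171.92 + 397.1 + 4297.59 + 288.08 = 8154.69
L = 10386.98 / 8154.69 × 100 = 127.3743
Paasche component (current-period weights):
ΣP(t=1)Q(t=1) = 956.99×3 + 11.06×42 + 534.62×10 + 9.92×29 = 2870.97 + 464.52 + 5346.2 + 287.68 = 8969.37
ΣP(t=0)Q(t=1) = 792.98×3 + 10.45×42 + 390.69×10 + 11.08×29 = 2378.94 + 438.9 + 3906.9 + 321.32 = 7046.06
P = 8969.37 / 7046.06 × 100 = 127.2962
Fisher = √(L × P) = √(127.3743 × 127.2962) = 127.3353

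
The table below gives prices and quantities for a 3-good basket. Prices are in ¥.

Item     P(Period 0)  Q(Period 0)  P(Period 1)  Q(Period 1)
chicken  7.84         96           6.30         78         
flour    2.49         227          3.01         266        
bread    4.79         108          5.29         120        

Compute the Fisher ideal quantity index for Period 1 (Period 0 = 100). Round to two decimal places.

102.17

Laspeyres component (base-period weights):
ΣP(Period 0)Q(Period 1) = 7.84×78 + 2.49×266 + 4.79×120 = 611.52 + 662.34 + 574.8 = 1848.66
ΣP(Period 0)Q(Period 0) = 7.84×96 + 2.49×227 + 4.79×108 = 752.64 + 565.23 + 517.32 = 1835.19
L = 1848.66 / 1835.19 × 100 = 100.7340
Paasche component (current-period weights):
ΣP(Period 1)Q(Period 1) = 6.30×78 + 3.01×266 + 5.29×120 = 491.4 + 800.66 + 634.8 = 1926.86
ΣP(Period 1)Q(Period 0) = 6.30×96 + 3.01×227 + 5.29×108 = 604.8 + 683.27 + 571.32 = 1859.39
P = 1926.86 / 1859.39 × 100 = 103.6286
Fisher = √(L × P) = √(100.7340 × 103.6286) = 102.1710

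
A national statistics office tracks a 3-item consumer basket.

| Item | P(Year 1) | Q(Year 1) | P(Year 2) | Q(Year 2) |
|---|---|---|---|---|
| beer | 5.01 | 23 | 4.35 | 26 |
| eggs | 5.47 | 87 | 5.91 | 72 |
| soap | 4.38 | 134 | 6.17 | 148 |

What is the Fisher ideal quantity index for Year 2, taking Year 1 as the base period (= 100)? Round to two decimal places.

Laspeyres component (base-period weights):
ΣP(Year 1)Q(Year 2) = 5.01×26 + 5.47×72 + 4.38×148 = 130.26 + 393.84 + 648.24 = 1172.34
ΣP(Year 1)Q(Year 1) = 5.01×23 + 5.47×87 + 4.38×134 = 115.23 + 475.89 + 586.92 = 1178.04
L = 1172.34 / 1178.04 × 100 = 99.5161
Paasche component (current-period weights):
ΣP(Year 2)Q(Year 2) = 4.35×26 + 5.91×72 + 6.17×148 = 113.1 + 425.52 + 913.16 = 1451.78
ΣP(Year 2)Q(Year 1) = 4.35×23 + 5.91×87 + 6.17×134 = 100.05 + 514.17 + 826.78 = 1441
P = 1451.78 / 1441 × 100 = 100.7481
Fisher = √(L × P) = √(99.5161 × 100.7481) = 100.1302

100.13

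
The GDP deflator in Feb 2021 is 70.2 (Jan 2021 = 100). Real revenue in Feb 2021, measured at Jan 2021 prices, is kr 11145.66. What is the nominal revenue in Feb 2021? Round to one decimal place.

7824.3

Nominal = Real × (Index/100) = 11145.66 × (70.2/100)
        = 11145.66 × 0.702 = 7824.2533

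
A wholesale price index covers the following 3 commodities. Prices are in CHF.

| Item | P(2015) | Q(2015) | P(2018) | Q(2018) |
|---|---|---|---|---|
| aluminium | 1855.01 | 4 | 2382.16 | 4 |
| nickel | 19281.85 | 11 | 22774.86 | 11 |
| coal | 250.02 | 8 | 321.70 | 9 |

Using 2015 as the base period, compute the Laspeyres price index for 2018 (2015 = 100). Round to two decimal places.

Laspeyres price index uses base-period quantities as weights.
ΣP(2018)·Q(2015) = 2382.16×4 + 22774.86×11 + 321.70×8 = 9528.64 + 250523.46 + 2573.6 = 262625.7
ΣP(2015)·Q(2015) = 1855.01×4 + 19281.85×11 + 250.02×8 = 7420.04 + 212100.35 + 2000.16 = 221520.55
Index = 262625.7 / 221520.55 × 100 = 118.5559

118.56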